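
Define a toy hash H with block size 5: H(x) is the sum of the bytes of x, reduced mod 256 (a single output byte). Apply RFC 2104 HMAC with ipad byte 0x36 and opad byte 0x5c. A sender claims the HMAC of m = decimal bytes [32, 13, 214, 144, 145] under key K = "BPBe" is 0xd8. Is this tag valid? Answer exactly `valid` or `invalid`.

Key "BPBe" = 42 50 42 65 is 4 bytes ≤ B = 5; zero-pad to 5 bytes: K' = 42 50 42 65 00.
K' ⊕ ipad = 74 66 74 53 36; K' ⊕ opad = 1e 0c 1e 39 5c.
Inner hash: sum = 116+102+116+83+54+32+13+214+144+145 = 1019; mod 256 = 251 → fb.
Outer hash (recomputed tag): sum = 30+12+30+57+92+251 = 472; mod 256 = 216 → d8.
Recomputed tag = d8; claimed = d8 → match.

valid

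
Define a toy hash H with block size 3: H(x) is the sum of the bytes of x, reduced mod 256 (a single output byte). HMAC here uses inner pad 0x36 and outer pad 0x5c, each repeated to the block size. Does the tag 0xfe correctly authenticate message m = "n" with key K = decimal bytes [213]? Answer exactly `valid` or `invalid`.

Key decimal bytes [213] = d5 is 1 byte ≤ B = 3; zero-pad to 3 bytes: K' = d5 00 00.
K' ⊕ ipad = e3 36 36; K' ⊕ opad = 89 5c 5c.
Inner hash: sum = 227+54+54+110 = 445; mod 256 = 189 → bd.
Outer hash (recomputed tag): sum = 137+92+92+189 = 510; mod 256 = 254 → fe.
Recomputed tag = fe; claimed = fe → match.

valid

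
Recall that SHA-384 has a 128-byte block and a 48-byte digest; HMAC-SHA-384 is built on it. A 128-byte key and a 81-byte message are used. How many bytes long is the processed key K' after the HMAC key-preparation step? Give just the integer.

Key is 128 ≤ 128 bytes, zero-padded: |K'| = 128.

128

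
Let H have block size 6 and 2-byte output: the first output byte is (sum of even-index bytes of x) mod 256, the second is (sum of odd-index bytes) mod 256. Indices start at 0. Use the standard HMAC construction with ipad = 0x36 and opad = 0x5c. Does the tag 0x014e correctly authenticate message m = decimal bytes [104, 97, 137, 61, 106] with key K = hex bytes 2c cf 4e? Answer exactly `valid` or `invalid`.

valid

Key hex bytes 2c cf 4e is 3 bytes ≤ B = 6; zero-pad to 6 bytes: K' = 2c cf 4e 00 00 00.
K' ⊕ ipad = 1a f9 78 36 36 36; K' ⊕ opad = 70 93 12 5c 5c 5c.
Inner hash: even-index sum = 547 mod 256 = 35; odd-index sum = 515 mod 256 = 3 → 23 03.
Outer hash (recomputed tag): even-index sum = 257 mod 256 = 1; odd-index sum = 334 mod 256 = 78 → 01 4e.
Recomputed tag = 014e; claimed = 014e → match.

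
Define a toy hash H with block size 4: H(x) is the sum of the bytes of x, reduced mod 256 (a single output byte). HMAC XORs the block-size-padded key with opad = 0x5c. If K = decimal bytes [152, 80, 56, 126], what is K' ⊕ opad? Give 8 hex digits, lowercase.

Key decimal bytes [152, 80, 56, 126] = 98 50 38 7e is exactly B = 4 bytes: K' = 98 50 38 7e.
XOR each byte with 0x5c: 98⊕5c=c4, 50⊕5c=0c, 38⊕5c=64, 7e⊕5c=22.

c40c6422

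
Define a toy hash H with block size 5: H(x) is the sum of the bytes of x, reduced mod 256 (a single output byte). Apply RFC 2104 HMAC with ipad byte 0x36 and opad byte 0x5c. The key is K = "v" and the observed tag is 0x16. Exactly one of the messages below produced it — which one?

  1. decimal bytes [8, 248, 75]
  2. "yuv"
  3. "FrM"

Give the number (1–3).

2

Key "v" = 76 is 1 byte ≤ B = 5; zero-pad to 5 bytes: K' = 76 00 00 00 00.
K' ⊕ ipad = 40 36 36 36 36; K' ⊕ opad = 2a 5c 5c 5c 5c.
m1: inner = H(40 36 36 36 36 08 f8 4b) = 63; tag = H(2a 5c 5c 5c 5c 63) = fd
m2: inner = H(40 36 36 36 36 79 75 76) = 7c; tag = H(2a 5c 5c 5c 5c 7c) = 16 ← matches
m3: inner = H(40 36 36 36 36 46 72 4d) = 1d; tag = H(2a 5c 5c 5c 5c 1d) = b7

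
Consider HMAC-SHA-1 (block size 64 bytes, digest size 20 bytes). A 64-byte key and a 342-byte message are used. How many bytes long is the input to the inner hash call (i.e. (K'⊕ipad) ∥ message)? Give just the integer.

Key is 64 ≤ 64 bytes, zero-padded: |K'| = 64.
Inner input = (K'⊕ipad) ∥ m → 64 + 342 = 406 bytes.

406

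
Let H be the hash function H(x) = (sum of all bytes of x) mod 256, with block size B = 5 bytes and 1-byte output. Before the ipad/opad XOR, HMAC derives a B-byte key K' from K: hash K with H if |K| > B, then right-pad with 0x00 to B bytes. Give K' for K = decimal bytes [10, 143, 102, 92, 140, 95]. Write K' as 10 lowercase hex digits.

4600000000

|K| = 6 > B = 5, so first hash the key.
H(K): sum = 10+143+102+92+140+95 = 582; mod 256 = 70 → 46.
Zero-pad H(K) = 46 to 5 bytes: K' = 46 00 00 00 00.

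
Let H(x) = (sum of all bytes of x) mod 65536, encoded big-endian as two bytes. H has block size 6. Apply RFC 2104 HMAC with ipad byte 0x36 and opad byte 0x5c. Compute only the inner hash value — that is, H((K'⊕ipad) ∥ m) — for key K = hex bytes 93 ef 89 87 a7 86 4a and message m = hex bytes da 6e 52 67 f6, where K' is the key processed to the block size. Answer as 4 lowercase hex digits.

0440

Key hex bytes 93 ef 89 87 a7 86 4a is 7 bytes > B = 6, so hash it first: H(key) = 04 09, then zero-pad to 6 bytes: K' = 04 09 00 00 00 00.
K' ⊕ ipad = 32 3f 36 36 36 36.
Inner input = 32 3f 36 36 36 36 ∥ da 6e 52 67 f6.
Inner hash: sum = 50+63+54+54+54+54+218+110+82+103+246 = 1088 → 04 40.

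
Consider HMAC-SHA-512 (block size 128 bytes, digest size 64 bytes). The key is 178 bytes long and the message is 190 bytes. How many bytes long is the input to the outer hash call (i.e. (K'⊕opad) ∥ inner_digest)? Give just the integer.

Key is 178 > 128 bytes, so it is hashed to 64 bytes then zero-padded to 128: |K'| = 128.
Outer input = (K'⊕opad) ∥ H(inner) → 128 + 64 = 192 bytes.

192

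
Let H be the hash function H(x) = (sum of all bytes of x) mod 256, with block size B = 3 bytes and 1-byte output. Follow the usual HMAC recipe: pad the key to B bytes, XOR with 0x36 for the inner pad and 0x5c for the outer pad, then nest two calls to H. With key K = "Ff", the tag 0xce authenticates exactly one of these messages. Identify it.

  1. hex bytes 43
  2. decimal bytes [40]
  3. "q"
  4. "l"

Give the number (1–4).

2

Key "Ff" = 46 66 is 2 bytes ≤ B = 3; zero-pad to 3 bytes: K' = 46 66 00.
K' ⊕ ipad = 70 50 36; K' ⊕ opad = 1a 3a 5c.
m1: inner = H(70 50 36 43) = 39; tag = H(1a 3a 5c 39) = e9
m2: inner = H(70 50 36 28) = 1e; tag = H(1a 3a 5c 1e) = ce ← matches
m3: inner = H(70 50 36 71) = 67; tag = H(1a 3a 5c 67) = 17
m4: inner = H(70 50 36 6c) = 62; tag = H(1a 3a 5c 62) = 12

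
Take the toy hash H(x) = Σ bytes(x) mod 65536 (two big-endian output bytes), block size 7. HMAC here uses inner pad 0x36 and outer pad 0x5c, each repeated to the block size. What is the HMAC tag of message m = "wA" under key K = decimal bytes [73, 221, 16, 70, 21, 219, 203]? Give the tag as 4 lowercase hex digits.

032c

Key decimal bytes [73, 221, 16, 70, 21, 219, 203] = 49 dd 10 46 15 db cb is exactly B = 7 bytes: K' = 49 dd 10 46 15 db cb.
K' ⊕ ipad = 7f eb 26 70 23 ed fd.  K' ⊕ opad = 15 81 4c 1a 49 87 97.
Inner input = (K'⊕ipad) ∥ m = 7f eb 26 70 23 ed fd ∥ 77 41.
Inner hash: sum = 127+235+38+112+35+237+253+119+65 = 1221 → 04 c5.
Outer input = (K'⊕opad) ∥ inner = 15 81 4c 1a 49 87 97 ∥ 04 c5.
Outer hash (tag): sum = 21+129+76+26+73+135+151+4+197 = 812 → 03 2c.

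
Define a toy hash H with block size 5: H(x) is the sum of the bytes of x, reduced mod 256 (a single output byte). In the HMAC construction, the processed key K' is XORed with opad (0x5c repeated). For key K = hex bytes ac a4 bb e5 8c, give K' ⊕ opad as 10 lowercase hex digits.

f0f8e7b9d0

Key hex bytes ac a4 bb e5 8c is exactly B = 5 bytes: K' = ac a4 bb e5 8c.
XOR each byte with 0x5c: ac⊕5c=f0, a4⊕5c=f8, bb⊕5c=e7, e5⊕5c=b9, 8c⊕5c=d0.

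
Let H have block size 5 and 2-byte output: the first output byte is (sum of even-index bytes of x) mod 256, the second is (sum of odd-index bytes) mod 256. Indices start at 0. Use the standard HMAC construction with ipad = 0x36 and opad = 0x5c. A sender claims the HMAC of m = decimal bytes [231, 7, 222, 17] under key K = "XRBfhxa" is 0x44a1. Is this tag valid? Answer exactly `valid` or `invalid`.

invalid

Key "XRBfhxa" = 58 52 42 66 68 78 61 is 7 bytes > B = 5, so hash it first: H(key) = 63 30, then zero-pad to 5 bytes: K' = 63 30 00 00 00.
K' ⊕ ipad = 55 06 36 36 36; K' ⊕ opad = 3f 6c 5c 5c 5c.
Inner hash: even-index sum = 217 mod 256 = 217; odd-index sum = 513 mod 256 = 1 → d9 01.
Outer hash (recomputed tag): even-index sum = 248 mod 256 = 248; odd-index sum = 417 mod 256 = 161 → f8 a1.
Recomputed tag = f8a1; claimed = 44a1 → mismatch.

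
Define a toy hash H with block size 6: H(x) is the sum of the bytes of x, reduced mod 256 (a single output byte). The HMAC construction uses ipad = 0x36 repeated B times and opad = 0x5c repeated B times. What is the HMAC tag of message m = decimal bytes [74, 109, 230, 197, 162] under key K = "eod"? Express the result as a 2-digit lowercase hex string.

Key "eod" = 65 6f 64 is 3 bytes ≤ B = 6; zero-pad to 6 bytes: K' = 65 6f 64 00 00 00.
K' ⊕ ipad = 53 59 52 36 36 36.  K' ⊕ opad = 39 33 38 5c 5c 5c.
Inner input = (K'⊕ipad) ∥ m = 53 59 52 36 36 36 ∥ 4a 6d e6 c5 a2.
Inner hash: sum = 83+89+82+54+54+54+74+109+230+197+162 = 1188; mod 256 = 164 → a4.
Outer input = (K'⊕opad) ∥ inner = 39 33 38 5c 5c 5c ∥ a4.
Outer hash (tag): sum = 57+51+56+92+92+92+164 = 604; mod 256 = 92 → 5c.

5c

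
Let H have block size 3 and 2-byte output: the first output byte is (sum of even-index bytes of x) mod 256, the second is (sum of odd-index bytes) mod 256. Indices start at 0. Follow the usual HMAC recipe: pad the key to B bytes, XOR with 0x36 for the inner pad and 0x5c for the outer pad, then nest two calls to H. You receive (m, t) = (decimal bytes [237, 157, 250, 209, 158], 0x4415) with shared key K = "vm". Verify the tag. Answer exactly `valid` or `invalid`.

invalid

Key "vm" = 76 6d is 2 bytes ≤ B = 3; zero-pad to 3 bytes: K' = 76 6d 00.
K' ⊕ ipad = 40 5b 36; K' ⊕ opad = 2a 31 5c.
Inner hash: even-index sum = 484 mod 256 = 228; odd-index sum = 736 mod 256 = 224 → e4 e0.
Outer hash (recomputed tag): even-index sum = 358 mod 256 = 102; odd-index sum = 277 mod 256 = 21 → 66 15.
Recomputed tag = 6615; claimed = 4415 → mismatch.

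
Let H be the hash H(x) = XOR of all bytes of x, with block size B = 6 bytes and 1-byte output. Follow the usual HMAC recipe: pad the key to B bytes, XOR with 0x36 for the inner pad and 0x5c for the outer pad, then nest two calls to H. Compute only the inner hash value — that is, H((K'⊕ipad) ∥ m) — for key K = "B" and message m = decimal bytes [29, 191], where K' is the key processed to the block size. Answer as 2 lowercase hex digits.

Key "B" = 42 is 1 byte ≤ B = 6; zero-pad to 6 bytes: K' = 42 00 00 00 00 00.
K' ⊕ ipad = 74 36 36 36 36 36.
Inner input = 74 36 36 36 36 36 ∥ 1d bf.
Inner hash: XOR 74⊕36⊕36⊕36⊕36⊕36⊕1d⊕bf = e0.

e0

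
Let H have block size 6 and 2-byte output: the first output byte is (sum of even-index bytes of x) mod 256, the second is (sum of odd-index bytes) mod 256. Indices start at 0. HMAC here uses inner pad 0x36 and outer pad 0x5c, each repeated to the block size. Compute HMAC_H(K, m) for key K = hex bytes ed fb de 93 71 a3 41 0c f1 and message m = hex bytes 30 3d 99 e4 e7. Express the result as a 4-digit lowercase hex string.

Key hex bytes ed fb de 93 71 a3 41 0c f1 is 9 bytes > B = 6, so hash it first: H(key) = 6e 3d, then zero-pad to 6 bytes: K' = 6e 3d 00 00 00 00.
K' ⊕ ipad = 58 0b 36 36 36 36.  K' ⊕ opad = 32 61 5c 5c 5c 5c.
Inner input = (K'⊕ipad) ∥ m = 58 0b 36 36 36 36 ∥ 30 3d 99 e4 e7.
Inner hash: even-index sum = 628 mod 256 = 116; odd-index sum = 408 mod 256 = 152 → 74 98.
Outer input = (K'⊕opad) ∥ inner = 32 61 5c 5c 5c 5c ∥ 74 98.
Outer hash (tag): even-index sum = 350 mod 256 = 94; odd-index sum = 433 mod 256 = 177 → 5e b1.

5eb1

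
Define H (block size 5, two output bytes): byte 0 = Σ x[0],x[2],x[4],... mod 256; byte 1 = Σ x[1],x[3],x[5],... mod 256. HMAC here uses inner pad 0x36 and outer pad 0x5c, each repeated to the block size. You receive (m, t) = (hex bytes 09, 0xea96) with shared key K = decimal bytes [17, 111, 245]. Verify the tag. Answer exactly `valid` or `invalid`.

Key decimal bytes [17, 111, 245] = 11 6f f5 is 3 bytes ≤ B = 5; zero-pad to 5 bytes: K' = 11 6f f5 00 00.
K' ⊕ ipad = 27 59 c3 36 36; K' ⊕ opad = 4d 33 a9 5c 5c.
Inner hash: even-index sum = 288 mod 256 = 32; odd-index sum = 152 mod 256 = 152 → 20 98.
Outer hash (recomputed tag): even-index sum = 490 mod 256 = 234; odd-index sum = 175 mod 256 = 175 → ea af.
Recomputed tag = eaaf; claimed = ea96 → mismatch.

invalid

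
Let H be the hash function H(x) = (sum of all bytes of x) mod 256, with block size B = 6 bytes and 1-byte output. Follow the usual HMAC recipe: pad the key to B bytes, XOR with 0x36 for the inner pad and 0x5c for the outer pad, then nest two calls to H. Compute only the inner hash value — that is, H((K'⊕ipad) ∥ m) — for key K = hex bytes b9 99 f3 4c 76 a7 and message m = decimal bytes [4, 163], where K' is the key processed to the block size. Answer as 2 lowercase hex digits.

Key hex bytes b9 99 f3 4c 76 a7 is exactly B = 6 bytes: K' = b9 99 f3 4c 76 a7.
K' ⊕ ipad = 8f af c5 7a 40 91.
Inner input = 8f af c5 7a 40 91 ∥ 04 a3.
Inner hash: sum = 143+175+197+122+64+145+4+163 = 1013; mod 256 = 245 → f5.

f5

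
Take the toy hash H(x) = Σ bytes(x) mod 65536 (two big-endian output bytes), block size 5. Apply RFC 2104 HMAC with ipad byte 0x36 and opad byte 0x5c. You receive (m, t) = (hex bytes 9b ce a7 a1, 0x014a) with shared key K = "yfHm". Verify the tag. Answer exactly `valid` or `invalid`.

invalid

Key "yfHm" = 79 66 48 6d is 4 bytes ≤ B = 5; zero-pad to 5 bytes: K' = 79 66 48 6d 00.
K' ⊕ ipad = 4f 50 7e 5b 36; K' ⊕ opad = 25 3a 14 31 5c.
Inner hash: sum = 79+80+126+91+54+155+206+167+161 = 1119 → 04 5f.
Outer hash (recomputed tag): sum = 37+58+20+49+92+4+95 = 355 → 01 63.
Recomputed tag = 0163; claimed = 014a → mismatch.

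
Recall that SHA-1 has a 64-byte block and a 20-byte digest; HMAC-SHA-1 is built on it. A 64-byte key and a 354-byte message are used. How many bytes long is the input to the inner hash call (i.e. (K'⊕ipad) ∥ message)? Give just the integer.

Key is 64 ≤ 64 bytes, zero-padded: |K'| = 64.
Inner input = (K'⊕ipad) ∥ m → 64 + 354 = 418 bytes.

418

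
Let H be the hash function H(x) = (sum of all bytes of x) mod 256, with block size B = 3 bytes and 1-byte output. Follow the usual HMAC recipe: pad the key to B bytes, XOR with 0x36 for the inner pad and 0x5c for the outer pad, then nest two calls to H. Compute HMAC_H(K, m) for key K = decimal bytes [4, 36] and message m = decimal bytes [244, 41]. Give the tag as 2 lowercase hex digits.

Key decimal bytes [4, 36] = 04 24 is 2 bytes ≤ B = 3; zero-pad to 3 bytes: K' = 04 24 00.
K' ⊕ ipad = 32 12 36.  K' ⊕ opad = 58 78 5c.
Inner input = (K'⊕ipad) ∥ m = 32 12 36 ∥ f4 29.
Inner hash: sum = 50+18+54+244+41 = 407; mod 256 = 151 → 97.
Outer input = (K'⊕opad) ∥ inner = 58 78 5c ∥ 97.
Outer hash (tag): sum = 88+120+92+151 = 451; mod 256 = 195 → c3.

c3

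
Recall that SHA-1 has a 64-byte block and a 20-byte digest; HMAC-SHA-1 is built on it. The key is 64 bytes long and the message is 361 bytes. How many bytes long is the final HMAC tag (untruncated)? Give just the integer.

20

The tag is one SHA-1 digest: 20 bytes.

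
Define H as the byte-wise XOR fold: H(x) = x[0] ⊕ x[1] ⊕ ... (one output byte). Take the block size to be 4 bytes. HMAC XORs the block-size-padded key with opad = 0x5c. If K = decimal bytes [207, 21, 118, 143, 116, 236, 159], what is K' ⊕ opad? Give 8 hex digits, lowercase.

785c5c5c

Key decimal bytes [207, 21, 118, 143, 116, 236, 159] = cf 15 76 8f 74 ec 9f is 7 bytes > B = 4, so hash it first: H(key) = 24, then zero-pad to 4 bytes: K' = 24 00 00 00.
XOR each byte with 0x5c: 24⊕5c=78, 00⊕5c=5c, 00⊕5c=5c, 00⊕5c=5c.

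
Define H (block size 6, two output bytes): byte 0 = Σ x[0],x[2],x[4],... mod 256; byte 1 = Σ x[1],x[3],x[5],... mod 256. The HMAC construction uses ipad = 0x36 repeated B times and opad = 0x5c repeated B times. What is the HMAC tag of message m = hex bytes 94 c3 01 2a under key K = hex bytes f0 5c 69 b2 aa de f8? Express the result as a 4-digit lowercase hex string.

Key hex bytes f0 5c 69 b2 aa de f8 is 7 bytes > B = 6, so hash it first: H(key) = fb ec, then zero-pad to 6 bytes: K' = fb ec 00 00 00 00.
K' ⊕ ipad = cd da 36 36 36 36.  K' ⊕ opad = a7 b0 5c 5c 5c 5c.
Inner input = (K'⊕ipad) ∥ m = cd da 36 36 36 36 ∥ 94 c3 01 2a.
Inner hash: even-index sum = 462 mod 256 = 206; odd-index sum = 563 mod 256 = 51 → ce 33.
Outer input = (K'⊕opad) ∥ inner = a7 b0 5c 5c 5c 5c ∥ ce 33.
Outer hash (tag): even-index sum = 557 mod 256 = 45; odd-index sum = 411 mod 256 = 155 → 2d 9b.

2d9b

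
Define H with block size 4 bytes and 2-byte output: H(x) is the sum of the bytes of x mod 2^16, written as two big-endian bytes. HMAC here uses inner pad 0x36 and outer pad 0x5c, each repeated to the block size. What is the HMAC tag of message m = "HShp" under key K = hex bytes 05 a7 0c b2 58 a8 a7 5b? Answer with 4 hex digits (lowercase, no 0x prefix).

Key hex bytes 05 a7 0c b2 58 a8 a7 5b is 8 bytes > B = 4, so hash it first: H(key) = 03 6c, then zero-pad to 4 bytes: K' = 03 6c 00 00.
K' ⊕ ipad = 35 5a 36 36.  K' ⊕ opad = 5f 30 5c 5c.
Inner input = (K'⊕ipad) ∥ m = 35 5a 36 36 ∥ 48 53 68 70.
Inner hash: sum = 53+90+54+54+72+83+104+112 = 622 → 02 6e.
Outer input = (K'⊕opad) ∥ inner = 5f 30 5c 5c ∥ 02 6e.
Outer hash (tag): sum = 95+48+92+92+2+110 = 439 → 01 b7.

01b7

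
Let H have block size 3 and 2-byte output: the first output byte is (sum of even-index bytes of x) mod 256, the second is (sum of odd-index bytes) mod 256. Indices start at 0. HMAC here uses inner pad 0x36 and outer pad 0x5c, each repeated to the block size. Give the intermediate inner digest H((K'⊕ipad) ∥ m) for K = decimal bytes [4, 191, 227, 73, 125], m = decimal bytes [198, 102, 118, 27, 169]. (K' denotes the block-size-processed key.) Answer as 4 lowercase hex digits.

0923

Key decimal bytes [4, 191, 227, 73, 125] = 04 bf e3 49 7d is 5 bytes > B = 3, so hash it first: H(key) = 64 08, then zero-pad to 3 bytes: K' = 64 08 00.
K' ⊕ ipad = 52 3e 36.
Inner input = 52 3e 36 ∥ c6 66 76 1b a9.
Inner hash: even-index sum = 265 mod 256 = 9; odd-index sum = 547 mod 256 = 35 → 09 23.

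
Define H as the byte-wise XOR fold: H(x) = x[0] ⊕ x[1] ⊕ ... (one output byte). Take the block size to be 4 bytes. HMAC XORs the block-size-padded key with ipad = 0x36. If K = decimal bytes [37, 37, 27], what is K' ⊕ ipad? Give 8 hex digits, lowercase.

13132d36

Key decimal bytes [37, 37, 27] = 25 25 1b is 3 bytes ≤ B = 4; zero-pad to 4 bytes: K' = 25 25 1b 00.
XOR each byte with 0x36: 25⊕36=13, 25⊕36=13, 1b⊕36=2d, 00⊕36=36.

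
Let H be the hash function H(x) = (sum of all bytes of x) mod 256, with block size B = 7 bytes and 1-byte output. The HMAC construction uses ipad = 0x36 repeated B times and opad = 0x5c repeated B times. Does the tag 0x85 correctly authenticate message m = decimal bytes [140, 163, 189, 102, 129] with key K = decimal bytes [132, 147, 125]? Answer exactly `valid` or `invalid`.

Key decimal bytes [132, 147, 125] = 84 93 7d is 3 bytes ≤ B = 7; zero-pad to 7 bytes: K' = 84 93 7d 00 00 00 00.
K' ⊕ ipad = b2 a5 4b 36 36 36 36; K' ⊕ opad = d8 cf 21 5c 5c 5c 5c.
Inner hash: sum = 178+165+75+54+54+54+54+140+163+189+102+129 = 1357; mod 256 = 77 → 4d.
Outer hash (recomputed tag): sum = 216+207+33+92+92+92+92+77 = 901; mod 256 = 133 → 85.
Recomputed tag = 85; claimed = 85 → match.

valid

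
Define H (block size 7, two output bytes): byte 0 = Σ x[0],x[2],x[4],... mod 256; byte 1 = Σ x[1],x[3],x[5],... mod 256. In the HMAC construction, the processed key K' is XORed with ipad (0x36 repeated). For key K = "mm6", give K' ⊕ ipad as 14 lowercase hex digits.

Key "mm6" = 6d 6d 36 is 3 bytes ≤ B = 7; zero-pad to 7 bytes: K' = 6d 6d 36 00 00 00 00.
XOR each byte with 0x36: 6d⊕36=5b, 6d⊕36=5b, 36⊕36=00, 00⊕36=36, 00⊕36=36, 00⊕36=36, 00⊕36=36.

5b5b0036363636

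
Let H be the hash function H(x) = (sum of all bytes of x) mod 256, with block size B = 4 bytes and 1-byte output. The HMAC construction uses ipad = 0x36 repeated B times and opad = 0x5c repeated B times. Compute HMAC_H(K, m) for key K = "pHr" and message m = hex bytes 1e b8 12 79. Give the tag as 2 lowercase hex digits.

Key "pHr" = 70 48 72 is 3 bytes ≤ B = 4; zero-pad to 4 bytes: K' = 70 48 72 00.
K' ⊕ ipad = 46 7e 44 36.  K' ⊕ opad = 2c 14 2e 5c.
Inner input = (K'⊕ipad) ∥ m = 46 7e 44 36 ∥ 1e b8 12 79.
Inner hash: sum = 70+126+68+54+30+184+18+121 = 671; mod 256 = 159 → 9f.
Outer input = (K'⊕opad) ∥ inner = 2c 14 2e 5c ∥ 9f.
Outer hash (tag): sum = 44+20+46+92+159 = 361; mod 256 = 105 → 69.

69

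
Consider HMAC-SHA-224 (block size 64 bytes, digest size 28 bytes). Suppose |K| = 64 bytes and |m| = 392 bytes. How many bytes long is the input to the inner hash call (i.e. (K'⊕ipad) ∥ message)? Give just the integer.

Key is 64 ≤ 64 bytes, zero-padded: |K'| = 64.
Inner input = (K'⊕ipad) ∥ m → 64 + 392 = 456 bytes.

456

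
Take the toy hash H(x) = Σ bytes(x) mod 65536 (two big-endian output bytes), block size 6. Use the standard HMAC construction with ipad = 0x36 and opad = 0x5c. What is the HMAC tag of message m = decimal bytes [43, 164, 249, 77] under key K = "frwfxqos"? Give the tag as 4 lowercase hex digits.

Key "frwfxqos" = 66 72 77 66 78 71 6f 73 is 8 bytes > B = 6, so hash it first: H(key) = 03 80, then zero-pad to 6 bytes: K' = 03 80 00 00 00 00.
K' ⊕ ipad = 35 b6 36 36 36 36.  K' ⊕ opad = 5f dc 5c 5c 5c 5c.
Inner input = (K'⊕ipad) ∥ m = 35 b6 36 36 36 36 ∥ 2b a4 f9 4d.
Inner hash: sum = 53+182+54+54+54+54+43+164+249+77 = 984 → 03 d8.
Outer input = (K'⊕opad) ∥ inner = 5f dc 5c 5c 5c 5c ∥ 03 d8.
Outer hash (tag): sum = 95+220+92+92+92+92+3+216 = 902 → 03 86.

0386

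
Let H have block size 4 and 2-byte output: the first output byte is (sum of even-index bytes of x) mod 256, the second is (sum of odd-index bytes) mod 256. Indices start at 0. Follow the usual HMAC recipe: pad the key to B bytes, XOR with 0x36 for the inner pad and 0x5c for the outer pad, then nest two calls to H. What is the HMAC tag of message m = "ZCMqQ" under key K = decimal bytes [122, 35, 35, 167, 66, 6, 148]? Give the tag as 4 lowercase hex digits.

feb8

Key decimal bytes [122, 35, 35, 167, 66, 6, 148] = 7a 23 23 a7 42 06 94 is 7 bytes > B = 4, so hash it first: H(key) = 73 d0, then zero-pad to 4 bytes: K' = 73 d0 00 00.
K' ⊕ ipad = 45 e6 36 36.  K' ⊕ opad = 2f 8c 5c 5c.
Inner input = (K'⊕ipad) ∥ m = 45 e6 36 36 ∥ 5a 43 4d 71 51.
Inner hash: even-index sum = 371 mod 256 = 115; odd-index sum = 464 mod 256 = 208 → 73 d0.
Outer input = (K'⊕opad) ∥ inner = 2f 8c 5c 5c ∥ 73 d0.
Outer hash (tag): even-index sum = 254 mod 256 = 254; odd-index sum = 440 mod 256 = 184 → fe b8.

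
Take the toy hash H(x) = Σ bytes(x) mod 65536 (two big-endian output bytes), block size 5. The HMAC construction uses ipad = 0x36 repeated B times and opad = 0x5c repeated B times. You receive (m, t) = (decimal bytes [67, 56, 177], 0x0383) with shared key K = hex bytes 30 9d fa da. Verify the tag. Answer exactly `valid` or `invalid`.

valid

Key hex bytes 30 9d fa da is 4 bytes ≤ B = 5; zero-pad to 5 bytes: K' = 30 9d fa da 00.
K' ⊕ ipad = 06 ab cc ec 36; K' ⊕ opad = 6c c1 a6 86 5c.
Inner hash: sum = 6+171+204+236+54+67+56+177 = 971 → 03 cb.
Outer hash (recomputed tag): sum = 108+193+166+134+92+3+203 = 899 → 03 83.
Recomputed tag = 0383; claimed = 0383 → match.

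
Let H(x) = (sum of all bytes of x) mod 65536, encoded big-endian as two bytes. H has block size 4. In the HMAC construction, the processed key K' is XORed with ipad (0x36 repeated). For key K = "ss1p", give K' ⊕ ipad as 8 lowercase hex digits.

Key "ss1p" = 73 73 31 70 is exactly B = 4 bytes: K' = 73 73 31 70.
XOR each byte with 0x36: 73⊕36=45, 73⊕36=45, 31⊕36=07, 70⊕36=46.

45450746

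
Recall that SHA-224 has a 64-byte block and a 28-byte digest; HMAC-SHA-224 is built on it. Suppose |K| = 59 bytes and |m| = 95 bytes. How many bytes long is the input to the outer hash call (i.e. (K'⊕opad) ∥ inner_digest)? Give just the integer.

92

Key is 59 ≤ 64 bytes, zero-padded: |K'| = 64.
Outer input = (K'⊕opad) ∥ H(inner) → 64 + 28 = 92 bytes.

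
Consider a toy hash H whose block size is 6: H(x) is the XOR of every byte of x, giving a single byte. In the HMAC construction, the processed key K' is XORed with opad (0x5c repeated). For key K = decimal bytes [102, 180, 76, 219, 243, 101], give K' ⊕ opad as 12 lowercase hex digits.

3ae81087af39

Key decimal bytes [102, 180, 76, 219, 243, 101] = 66 b4 4c db f3 65 is exactly B = 6 bytes: K' = 66 b4 4c db f3 65.
XOR each byte with 0x5c: 66⊕5c=3a, b4⊕5c=e8, 4c⊕5c=10, db⊕5c=87, f3⊕5c=af, 65⊕5c=39.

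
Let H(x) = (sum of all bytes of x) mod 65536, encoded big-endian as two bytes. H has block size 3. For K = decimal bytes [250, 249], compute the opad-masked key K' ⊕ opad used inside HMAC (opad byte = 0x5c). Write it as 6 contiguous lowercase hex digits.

Key decimal bytes [250, 249] = fa f9 is 2 bytes ≤ B = 3; zero-pad to 3 bytes: K' = fa f9 00.
XOR each byte with 0x5c: fa⊕5c=a6, f9⊕5c=a5, 00⊕5c=5c.

a6a55c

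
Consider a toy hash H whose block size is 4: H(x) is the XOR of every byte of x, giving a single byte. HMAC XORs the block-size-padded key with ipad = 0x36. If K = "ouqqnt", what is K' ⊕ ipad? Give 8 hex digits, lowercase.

36363636

Key "ouqqnt" = 6f 75 71 71 6e 74 is 6 bytes > B = 4, so hash it first: H(key) = 00, then zero-pad to 4 bytes: K' = 00 00 00 00.
XOR each byte with 0x36: 00⊕36=36, 00⊕36=36, 00⊕36=36, 00⊕36=36.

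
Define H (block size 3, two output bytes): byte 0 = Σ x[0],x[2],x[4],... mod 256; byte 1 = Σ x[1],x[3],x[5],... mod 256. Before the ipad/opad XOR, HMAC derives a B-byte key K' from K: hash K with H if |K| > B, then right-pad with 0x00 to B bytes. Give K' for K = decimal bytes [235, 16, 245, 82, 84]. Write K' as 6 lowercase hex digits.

346200

|K| = 5 > B = 3, so first hash the key.
H(K): even-index sum = 564 mod 256 = 52; odd-index sum = 98 mod 256 = 98 → 34 62.
Zero-pad H(K) = 34 62 to 3 bytes: K' = 34 62 00.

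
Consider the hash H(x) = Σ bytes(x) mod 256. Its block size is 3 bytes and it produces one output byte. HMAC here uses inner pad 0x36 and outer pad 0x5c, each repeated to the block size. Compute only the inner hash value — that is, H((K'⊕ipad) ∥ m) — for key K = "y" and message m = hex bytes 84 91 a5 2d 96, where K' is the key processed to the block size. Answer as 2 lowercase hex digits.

Key "y" = 79 is 1 byte ≤ B = 3; zero-pad to 3 bytes: K' = 79 00 00.
K' ⊕ ipad = 4f 36 36.
Inner input = 4f 36 36 ∥ 84 91 a5 2d 96.
Inner hash: sum = 79+54+54+132+145+165+45+150 = 824; mod 256 = 56 → 38.

38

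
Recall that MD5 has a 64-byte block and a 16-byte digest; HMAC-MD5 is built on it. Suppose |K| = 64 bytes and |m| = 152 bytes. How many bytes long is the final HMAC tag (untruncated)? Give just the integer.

16

The tag is one MD5 digest: 16 bytes.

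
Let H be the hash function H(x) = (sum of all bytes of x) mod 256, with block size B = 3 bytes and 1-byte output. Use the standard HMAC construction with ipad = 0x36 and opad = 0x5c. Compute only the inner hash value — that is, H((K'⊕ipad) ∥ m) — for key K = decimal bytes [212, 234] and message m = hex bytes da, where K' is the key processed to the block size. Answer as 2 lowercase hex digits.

Key decimal bytes [212, 234] = d4 ea is 2 bytes ≤ B = 3; zero-pad to 3 bytes: K' = d4 ea 00.
K' ⊕ ipad = e2 dc 36.
Inner input = e2 dc 36 ∥ da.
Inner hash: sum = 226+220+54+218 = 718; mod 256 = 206 → ce.

ce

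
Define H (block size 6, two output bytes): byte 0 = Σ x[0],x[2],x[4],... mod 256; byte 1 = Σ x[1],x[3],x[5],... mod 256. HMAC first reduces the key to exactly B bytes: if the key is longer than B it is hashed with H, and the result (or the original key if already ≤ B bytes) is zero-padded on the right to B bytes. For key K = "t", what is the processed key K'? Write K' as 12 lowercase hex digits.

Key "t" = 74 is 1 byte ≤ B = 6; zero-pad to 6 bytes: K' = 74 00 00 00 00 00.

740000000000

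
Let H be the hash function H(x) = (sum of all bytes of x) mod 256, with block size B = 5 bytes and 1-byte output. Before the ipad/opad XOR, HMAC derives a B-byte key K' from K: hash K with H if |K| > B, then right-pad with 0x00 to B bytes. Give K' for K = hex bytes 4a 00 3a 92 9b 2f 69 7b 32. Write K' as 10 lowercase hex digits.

|K| = 9 > B = 5, so first hash the key.
H(K): sum = 74+0+58+146+155+47+105+123+50 = 758; mod 256 = 246 → f6.
Zero-pad H(K) = f6 to 5 bytes: K' = f6 00 00 00 00.

f600000000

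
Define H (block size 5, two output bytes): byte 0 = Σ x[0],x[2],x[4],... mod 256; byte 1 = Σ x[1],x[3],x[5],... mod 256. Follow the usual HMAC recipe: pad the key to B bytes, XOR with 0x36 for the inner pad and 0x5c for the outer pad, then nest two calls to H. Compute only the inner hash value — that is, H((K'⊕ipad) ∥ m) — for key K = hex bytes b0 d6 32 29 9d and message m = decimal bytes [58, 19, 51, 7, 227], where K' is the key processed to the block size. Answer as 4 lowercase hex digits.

4f4f

Key hex bytes b0 d6 32 29 9d is exactly B = 5 bytes: K' = b0 d6 32 29 9d.
K' ⊕ ipad = 86 e0 04 1f ab.
Inner input = 86 e0 04 1f ab ∥ 3a 13 33 07 e3.
Inner hash: even-index sum = 335 mod 256 = 79; odd-index sum = 591 mod 256 = 79 → 4f 4f.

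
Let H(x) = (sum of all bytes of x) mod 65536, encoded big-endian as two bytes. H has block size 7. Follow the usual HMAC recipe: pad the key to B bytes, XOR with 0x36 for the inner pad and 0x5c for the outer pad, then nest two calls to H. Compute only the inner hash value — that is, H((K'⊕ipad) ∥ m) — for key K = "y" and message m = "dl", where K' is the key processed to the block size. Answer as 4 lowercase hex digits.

Key "y" = 79 is 1 byte ≤ B = 7; zero-pad to 7 bytes: K' = 79 00 00 00 00 00 00.
K' ⊕ ipad = 4f 36 36 36 36 36 36.
Inner input = 4f 36 36 36 36 36 36 ∥ 64 6c.
Inner hash: sum = 79+54+54+54+54+54+54+100+108 = 611 → 02 63.

0263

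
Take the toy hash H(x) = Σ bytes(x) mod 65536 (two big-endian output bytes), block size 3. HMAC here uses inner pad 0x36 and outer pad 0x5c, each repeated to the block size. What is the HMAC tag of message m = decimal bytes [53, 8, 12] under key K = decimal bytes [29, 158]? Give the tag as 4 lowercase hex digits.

01b2

Key decimal bytes [29, 158] = 1d 9e is 2 bytes ≤ B = 3; zero-pad to 3 bytes: K' = 1d 9e 00.
K' ⊕ ipad = 2b a8 36.  K' ⊕ opad = 41 c2 5c.
Inner input = (K'⊕ipad) ∥ m = 2b a8 36 ∥ 35 08 0c.
Inner hash: sum = 43+168+54+53+8+12 = 338 → 01 52.
Outer input = (K'⊕opad) ∥ inner = 41 c2 5c ∥ 01 52.
Outer hash (tag): sum = 65+194+92+1+82 = 434 → 01 b2.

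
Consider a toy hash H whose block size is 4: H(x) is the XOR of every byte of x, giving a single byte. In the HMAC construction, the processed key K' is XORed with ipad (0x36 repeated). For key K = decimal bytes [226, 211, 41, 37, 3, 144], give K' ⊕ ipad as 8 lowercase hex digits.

Key decimal bytes [226, 211, 41, 37, 3, 144] = e2 d3 29 25 03 90 is 6 bytes > B = 4, so hash it first: H(key) = ae, then zero-pad to 4 bytes: K' = ae 00 00 00.
XOR each byte with 0x36: ae⊕36=98, 00⊕36=36, 00⊕36=36, 00⊕36=36.

98363636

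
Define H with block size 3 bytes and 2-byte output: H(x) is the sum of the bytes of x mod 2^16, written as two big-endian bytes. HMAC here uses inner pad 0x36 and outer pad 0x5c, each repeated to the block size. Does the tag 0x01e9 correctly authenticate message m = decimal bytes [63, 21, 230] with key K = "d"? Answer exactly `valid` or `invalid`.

valid

Key "d" = 64 is 1 byte ≤ B = 3; zero-pad to 3 bytes: K' = 64 00 00.
K' ⊕ ipad = 52 36 36; K' ⊕ opad = 38 5c 5c.
Inner hash: sum = 82+54+54+63+21+230 = 504 → 01 f8.
Outer hash (recomputed tag): sum = 56+92+92+1+248 = 489 → 01 e9.
Recomputed tag = 01e9; claimed = 01e9 → match.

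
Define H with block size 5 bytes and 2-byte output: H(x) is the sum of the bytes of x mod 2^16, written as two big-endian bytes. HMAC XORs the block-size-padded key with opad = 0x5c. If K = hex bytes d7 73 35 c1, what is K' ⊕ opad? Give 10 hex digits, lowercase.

8b2f699d5c

Key hex bytes d7 73 35 c1 is 4 bytes ≤ B = 5; zero-pad to 5 bytes: K' = d7 73 35 c1 00.
XOR each byte with 0x5c: d7⊕5c=8b, 73⊕5c=2f, 35⊕5c=69, c1⊕5c=9d, 00⊕5c=5c.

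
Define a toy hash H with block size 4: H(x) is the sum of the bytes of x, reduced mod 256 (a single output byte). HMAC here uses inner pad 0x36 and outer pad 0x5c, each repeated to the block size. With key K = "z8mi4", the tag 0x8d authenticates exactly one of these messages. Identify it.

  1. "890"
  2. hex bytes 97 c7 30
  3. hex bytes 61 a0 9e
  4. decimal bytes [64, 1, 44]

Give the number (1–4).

4

Key "z8mi4" = 7a 38 6d 69 34 is 5 bytes > B = 4, so hash it first: H(key) = bc, then zero-pad to 4 bytes: K' = bc 00 00 00.
K' ⊕ ipad = 8a 36 36 36; K' ⊕ opad = e0 5c 5c 5c.
m1: inner = H(8a 36 36 36 38 39 30) = cd; tag = H(e0 5c 5c 5c cd) = c1
m2: inner = H(8a 36 36 36 97 c7 30) = ba; tag = H(e0 5c 5c 5c ba) = ae
m3: inner = H(8a 36 36 36 61 a0 9e) = cb; tag = H(e0 5c 5c 5c cb) = bf
m4: inner = H(8a 36 36 36 40 01 2c) = 99; tag = H(e0 5c 5c 5c 99) = 8d ← matches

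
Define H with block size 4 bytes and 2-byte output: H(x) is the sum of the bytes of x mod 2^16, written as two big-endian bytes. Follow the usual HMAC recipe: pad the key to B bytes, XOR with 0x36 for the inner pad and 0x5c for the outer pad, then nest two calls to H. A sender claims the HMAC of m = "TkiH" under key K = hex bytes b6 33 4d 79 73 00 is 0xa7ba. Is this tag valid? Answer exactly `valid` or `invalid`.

Key hex bytes b6 33 4d 79 73 00 is 6 bytes > B = 4, so hash it first: H(key) = 02 22, then zero-pad to 4 bytes: K' = 02 22 00 00.
K' ⊕ ipad = 34 14 36 36; K' ⊕ opad = 5e 7e 5c 5c.
Inner hash: sum = 52+20+54+54+84+107+105+72 = 548 → 02 24.
Outer hash (recomputed tag): sum = 94+126+92+92+2+36 = 442 → 01 ba.
Recomputed tag = 01ba; claimed = a7ba → mismatch.

invalid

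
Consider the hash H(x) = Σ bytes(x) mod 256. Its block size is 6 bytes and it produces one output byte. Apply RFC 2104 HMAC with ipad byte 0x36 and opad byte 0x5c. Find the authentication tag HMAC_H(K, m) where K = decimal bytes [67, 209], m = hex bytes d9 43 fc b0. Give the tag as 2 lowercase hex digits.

18

Key decimal bytes [67, 209] = 43 d1 is 2 bytes ≤ B = 6; zero-pad to 6 bytes: K' = 43 d1 00 00 00 00.
K' ⊕ ipad = 75 e7 36 36 36 36.  K' ⊕ opad = 1f 8d 5c 5c 5c 5c.
Inner input = (K'⊕ipad) ∥ m = 75 e7 36 36 36 36 ∥ d9 43 fc b0.
Inner hash: sum = 117+231+54+54+54+54+217+67+252+176 = 1276; mod 256 = 252 → fc.
Outer input = (K'⊕opad) ∥ inner = 1f 8d 5c 5c 5c 5c ∥ fc.
Outer hash (tag): sum = 31+141+92+92+92+92+252 = 792; mod 256 = 24 → 18.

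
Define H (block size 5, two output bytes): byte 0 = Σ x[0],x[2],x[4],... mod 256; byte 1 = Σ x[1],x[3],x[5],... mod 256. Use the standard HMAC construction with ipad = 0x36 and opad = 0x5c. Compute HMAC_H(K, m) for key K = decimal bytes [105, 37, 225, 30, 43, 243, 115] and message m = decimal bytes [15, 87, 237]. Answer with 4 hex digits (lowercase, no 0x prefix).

Key decimal bytes [105, 37, 225, 30, 43, 243, 115] = 69 25 e1 1e 2b f3 73 is 7 bytes > B = 5, so hash it first: H(key) = e8 36, then zero-pad to 5 bytes: K' = e8 36 00 00 00.
K' ⊕ ipad = de 00 36 36 36.  K' ⊕ opad = b4 6a 5c 5c 5c.
Inner input = (K'⊕ipad) ∥ m = de 00 36 36 36 ∥ 0f 57 ed.
Inner hash: even-index sum = 417 mod 256 = 161; odd-index sum = 306 mod 256 = 50 → a1 32.
Outer input = (K'⊕opad) ∥ inner = b4 6a 5c 5c 5c ∥ a1 32.
Outer hash (tag): even-index sum = 414 mod 256 = 158; odd-index sum = 359 mod 256 = 103 → 9e 67.

9e67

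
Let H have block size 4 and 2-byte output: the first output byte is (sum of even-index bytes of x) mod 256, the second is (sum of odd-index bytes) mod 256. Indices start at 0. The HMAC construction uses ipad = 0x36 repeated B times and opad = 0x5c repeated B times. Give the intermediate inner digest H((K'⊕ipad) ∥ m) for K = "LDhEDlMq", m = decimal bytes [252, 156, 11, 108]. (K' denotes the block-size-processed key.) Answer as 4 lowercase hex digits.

Key "LDhEDlMq" = 4c 44 68 45 44 6c 4d 71 is 8 bytes > B = 4, so hash it first: H(key) = 45 66, then zero-pad to 4 bytes: K' = 45 66 00 00.
K' ⊕ ipad = 73 50 36 36.
Inner input = 73 50 36 36 ∥ fc 9c 0b 6c.
Inner hash: even-index sum = 432 mod 256 = 176; odd-index sum = 398 mod 256 = 142 → b0 8e.

b08e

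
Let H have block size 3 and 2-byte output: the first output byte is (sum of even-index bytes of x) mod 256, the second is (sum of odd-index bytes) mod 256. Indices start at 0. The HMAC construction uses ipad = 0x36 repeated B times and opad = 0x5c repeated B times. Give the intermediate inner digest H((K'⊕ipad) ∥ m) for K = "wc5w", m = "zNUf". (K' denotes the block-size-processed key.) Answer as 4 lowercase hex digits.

Key "wc5w" = 77 63 35 77 is 4 bytes > B = 3, so hash it first: H(key) = ac da, then zero-pad to 3 bytes: K' = ac da 00.
K' ⊕ ipad = 9a ec 36.
Inner input = 9a ec 36 ∥ 7a 4e 55 66.
Inner hash: even-index sum = 388 mod 256 = 132; odd-index sum = 443 mod 256 = 187 → 84 bb.

84bb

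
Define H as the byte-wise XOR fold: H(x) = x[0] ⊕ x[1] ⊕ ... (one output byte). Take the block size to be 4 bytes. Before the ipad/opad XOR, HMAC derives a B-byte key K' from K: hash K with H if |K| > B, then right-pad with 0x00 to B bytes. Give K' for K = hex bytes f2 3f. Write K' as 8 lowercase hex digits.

Key hex bytes f2 3f is 2 bytes ≤ B = 4; zero-pad to 4 bytes: K' = f2 3f 00 00.

f23f0000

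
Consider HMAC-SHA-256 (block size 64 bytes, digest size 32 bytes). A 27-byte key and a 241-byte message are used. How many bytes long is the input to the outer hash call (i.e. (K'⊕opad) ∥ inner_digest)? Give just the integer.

Key is 27 ≤ 64 bytes, zero-padded: |K'| = 64.
Outer input = (K'⊕opad) ∥ H(inner) → 64 + 32 = 96 bytes.

96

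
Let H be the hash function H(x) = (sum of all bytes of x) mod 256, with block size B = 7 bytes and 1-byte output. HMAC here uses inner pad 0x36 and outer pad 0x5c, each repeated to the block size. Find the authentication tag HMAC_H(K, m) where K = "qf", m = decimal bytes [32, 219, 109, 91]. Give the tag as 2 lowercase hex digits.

9b

Key "qf" = 71 66 is 2 bytes ≤ B = 7; zero-pad to 7 bytes: K' = 71 66 00 00 00 00 00.
K' ⊕ ipad = 47 50 36 36 36 36 36.  K' ⊕ opad = 2d 3a 5c 5c 5c 5c 5c.
Inner input = (K'⊕ipad) ∥ m = 47 50 36 36 36 36 36 ∥ 20 db 6d 5b.
Inner hash: sum = 71+80+54+54+54+54+54+32+219+109+91 = 872; mod 256 = 104 → 68.
Outer input = (K'⊕opad) ∥ inner = 2d 3a 5c 5c 5c 5c 5c ∥ 68.
Outer hash (tag): sum = 45+58+92+92+92+92+92+104 = 667; mod 256 = 155 → 9b.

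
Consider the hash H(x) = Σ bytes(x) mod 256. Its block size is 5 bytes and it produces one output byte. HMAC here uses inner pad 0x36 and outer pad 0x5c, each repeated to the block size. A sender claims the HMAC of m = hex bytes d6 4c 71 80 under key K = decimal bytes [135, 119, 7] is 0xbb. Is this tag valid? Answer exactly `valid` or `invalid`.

Key decimal bytes [135, 119, 7] = 87 77 07 is 3 bytes ≤ B = 5; zero-pad to 5 bytes: K' = 87 77 07 00 00.
K' ⊕ ipad = b1 41 31 36 36; K' ⊕ opad = db 2b 5b 5c 5c.
Inner hash: sum = 177+65+49+54+54+214+76+113+128 = 930; mod 256 = 162 → a2.
Outer hash (recomputed tag): sum = 219+43+91+92+92+162 = 699; mod 256 = 187 → bb.
Recomputed tag = bb; claimed = bb → match.

valid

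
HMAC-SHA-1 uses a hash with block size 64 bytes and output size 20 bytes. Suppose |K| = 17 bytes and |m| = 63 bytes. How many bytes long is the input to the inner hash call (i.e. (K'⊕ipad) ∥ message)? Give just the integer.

127

Key is 17 ≤ 64 bytes, zero-padded: |K'| = 64.
Inner input = (K'⊕ipad) ∥ m → 64 + 63 = 127 bytes.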